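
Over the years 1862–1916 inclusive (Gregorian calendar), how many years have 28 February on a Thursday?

7

Track 28 February's weekday year by year (advancing +1, or +2 across a Feb 29):
  1862: Fri  1863: Sat (+1)  1864: Sun (+1)  1865: Tue (+2)  1866: Wed (+1)
  1867: Thu (+1) ✓  1868: Fri (+1)  1869: Sun (+2)  1870: Mon (+1)  1871: Tue (+1)
  1872: Wed (+1)  1873: Fri (+2)  1874: Sat (+1)  1875: Sun (+1)  … (27 more years) …
  1903: Sat (+1)  1904: Sun (+1)  1905: Tue (+2)  1906: Wed (+1)  1907: Thu (+1) ✓
  1908: Fri (+1)  1909: Sun (+2)  1910: Mon (+1)  1911: Tue (+1)  1912: Wed (+1)
  1913: Fri (+2)  1914: Sat (+1)  1915: Sun (+1)  1916: Mon (+1)
Thursday years: 1867, 1878, 1884, 1889, 1895, 1901, 1907 — 7 in total.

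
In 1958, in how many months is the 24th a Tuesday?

Check the 24th of each month of 1958: Jan 24: Fri, Feb 24: Mon, Mar 24: Mon, Apr 24: Thu, May 24: Sat, Jun 24: Tue, Jul 24: Thu, Aug 24: Sun, Sep 24: Wed, Oct 24: Fri, Nov 24: Mon, Dec 24: Wed.
Tuesday occurs in June — 1 month.

1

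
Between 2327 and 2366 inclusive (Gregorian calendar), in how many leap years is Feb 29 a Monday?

Leap years in 2327–2366: 10 of them.
Feb 29 weekday advances by 5 (mod 7) from one leap year to the next four years later (or differs when a century non-leap intervenes).
Leap-day weekdays: 2328:Wed 2332:Mon✓ 2336:Sat 2340:Thu 2344:Tue 2348:Sun 2352:Fri 2356:Wed 2360:Mon✓ 2364:Sat
Monday: 2332, 2360 → 2.

2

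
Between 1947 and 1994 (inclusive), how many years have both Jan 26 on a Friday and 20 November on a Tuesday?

5

Check each year's weekday for Jan 26 and 20 November:
  1947: Sun/Thu  1948: Mon/Sat  1949: Wed/Sun  1950: Thu/Mon  1951: Fri/Tue ✓  1952: Sat/Thu  1953: Mon/Fri  1954: Tue/Sat  1955: Wed/Sun  1956: Thu/Tue  1957: Sat/Wed  1958: Sun/Thu  1959: Mon/Fri  1960: Tue/Sun  …(20 more)…  1981: Mon/Fri  1982: Tue/Sat  1983: Wed/Sun  1984: Thu/Tue  1985: Sat/Wed  1986: Sun/Thu  1987: Mon/Fri  1988: Tue/Sun  1989: Thu/Mon  1990: Fri/Tue ✓  1991: Sat/Wed  1992: Sun/Fri  1993: Tue/Sat  1994: Wed/Sun
Both conditions hold in: 1951, 1962, 1973, 1979, 1990 — 5.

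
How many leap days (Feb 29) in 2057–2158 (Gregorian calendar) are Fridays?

4

Leap years in 2057–2158: 24 of them.
Feb 29 weekday advances by 5 (mod 7) from one leap year to the next four years later (or differs when a century non-leap intervenes).
Leap-day weekdays: 2060:Sun 2064:Fri✓ 2068:Wed 2072:Mon 2076:Sat 2080:Thu 2084:Tue 2088:Sun 2092:Fri✓ 2096:Wed 2104:Fri✓ 2108:Wed 2112:Mon 2116:Sat 2120:Thu 2124:Tue 2128:Sun 2132:Fri✓ 2136:Wed 2140:Mon 2144:Sat 2148:Thu 2152:Tue 2156:Sun
Friday: 2064, 2092, 2104, 2132 → 4.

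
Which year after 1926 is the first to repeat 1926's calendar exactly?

Two years share a calendar iff Jan 1 falls on the same weekday and both are leap or both are common. 1926: Jan 1 is Friday, common year.
1927: Jan 1 Saturday, common
1928: Jan 1 Sunday, leap
1929: Jan 1 Tuesday, common
1930: Jan 1 Wednesday, common
1931: Jan 1 Thursday, common
1932: Jan 1 Friday, leap
1933: Jan 1 Sunday, common
1934: Jan 1 Monday, common
1935: Jan 1 Tuesday, common
1936: Jan 1 Wednesday, leap
1937: Jan 1 Friday, common
1937 matches on both conditions.

1937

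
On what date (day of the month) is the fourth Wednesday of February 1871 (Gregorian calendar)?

February 1, 1871 is a Wednesday, so the first Wednesday is the 1st.
The fourth Wednesday is 1 + 21 = 22.

22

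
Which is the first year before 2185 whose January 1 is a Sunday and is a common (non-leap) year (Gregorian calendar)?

2175

Jan 1 advances by 2 weekdays after a leap year and by 1 after a common year.
2185: Jan 1 is Saturday.
2184: Thursday (leap)
2183: Wednesday
2182: Tuesday
2181: Monday
2180: Saturday (leap)
2179: Friday
2178: Thursday
2177: Wednesday
2176: Monday (leap)
2175: Sunday
2175 begins on a Sunday and is a common year.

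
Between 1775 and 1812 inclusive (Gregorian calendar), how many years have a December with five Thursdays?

15

December has 31 days; it has five Thursdays when Thursday falls among the first (month-length − 28) days — i.e. when December 1 is one of Thursday/Wednesday/Tuesday.
December 1 by year: 1775:Fri 1776:Sun 1777:Mon 1778:Tue✓ 1779:Wed✓ 1780:Fri 1781:Sat 1782:Sun 1783:Mon 1784:Wed✓ 1785:Thu✓ 1786:Fri 1787:Sat 1788:Mon 1789:Tue✓ …(8 more)… 1798:Sat 1799:Sun 1800:Mon 1801:Tue✓ 1802:Wed✓ 1803:Thu✓ 1804:Sat 1805:Sun 1806:Mon 1807:Tue✓ 1808:Thu✓ 1809:Fri 1810:Sat 1811:Sun 1812:Tue✓
Years with five Thursdays: 1778, 1779, 1784, 1785, 1789, 1790, 1791, 1795, 1796, 1801, 1802, 1803, 1807, 1808, 1812 → 15.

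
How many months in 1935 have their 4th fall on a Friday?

2

Check the 4th of each month of 1935: Jan 4: Fri, Feb 4: Mon, Mar 4: Mon, Apr 4: Thu, May 4: Sat, Jun 4: Tue, Jul 4: Thu, Aug 4: Sun, Sep 4: Wed, Oct 4: Fri, Nov 4: Mon, Dec 4: Wed.
Friday occurs in January, October — 2 months.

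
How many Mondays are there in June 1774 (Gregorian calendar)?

4

June 1774 has 30 days and begins on Wednesday.
The first Monday is June 6.
Mondays fall on 6, 13, 20, 27 — that's 4.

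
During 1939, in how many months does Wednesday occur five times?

A month of length L has five Wednesdays iff its first Wednesday is on day ≤ L−28 (so day 1–3 in a 31-day month, 1–2 in a 30-day month, day 1 in a leap February).
Checking each month of 1939: Jan starts Sun (31d); Feb starts Wed (28d); Mar starts Wed (31d) ✓; Apr starts Sat (30d); May starts Mon (31d) ✓; Jun starts Thu (30d); Jul starts Sat (31d); Aug starts Tue (31d) ✓; Sep starts Fri (30d); Oct starts Sun (31d); Nov starts Wed (30d) ✓; Dec starts Fri (31d).
Five-Wednesday months: March, May, August, November → 4.

4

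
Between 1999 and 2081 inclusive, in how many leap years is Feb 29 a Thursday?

Leap years in 1999–2081: 21 of them.
Feb 29 weekday advances by 5 (mod 7) from one leap year to the next four years later (or differs when a century non-leap intervenes).
Leap-day weekdays: 2000:Tue 2004:Sun 2008:Fri 2012:Wed 2016:Mon 2020:Sat 2024:Thu✓ 2028:Tue 2032:Sun 2036:Fri 2040:Wed 2044:Mon 2048:Sat 2052:Thu✓ 2056:Tue 2060:Sun 2064:Fri 2068:Wed 2072:Mon 2076:Sat 2080:Thu✓
Thursday: 2024, 2052, 2080 → 3.

3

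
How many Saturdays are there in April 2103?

April 2103 has 30 days and begins on Sunday.
The first Saturday is April 7.
Saturdays fall on 7, 14, 21, 28 — that's 4.

4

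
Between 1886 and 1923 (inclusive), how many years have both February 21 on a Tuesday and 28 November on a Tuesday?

Check each year's weekday for February 21 and 28 November:
  1886: Sun/Sun  1887: Mon/Mon  1888: Tue/Wed  1889: Thu/Thu  1890: Fri/Fri  1891: Sat/Sat  1892: Sun/Mon  1893: Tue/Tue ✓  1894: Wed/Wed  1895: Thu/Thu  1896: Fri/Sat  1897: Sun/Sun  1898: Mon/Mon  1899: Tue/Tue ✓  …(10 more)…  1910: Mon/Mon  1911: Tue/Tue ✓  1912: Wed/Thu  1913: Fri/Fri  1914: Sat/Sat  1915: Sun/Sun  1916: Mon/Tue  1917: Wed/Wed  1918: Thu/Thu  1919: Fri/Fri  1920: Sat/Sun  1921: Mon/Mon  1922: Tue/Tue ✓  1923: Wed/Wed
Both conditions hold in: 1893, 1899, 1905, 1911, 1922 — 5.

5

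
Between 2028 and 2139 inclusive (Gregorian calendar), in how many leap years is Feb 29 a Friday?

Leap years in 2028–2139: 27 of them.
Feb 29 weekday advances by 5 (mod 7) from one leap year to the next four years later (or differs when a century non-leap intervenes).
Leap-day weekdays: 2028:Tue 2032:Sun 2036:Fri✓ 2040:Wed 2044:Mon 2048:Sat 2052:Thu 2056:Tue 2060:Sun 2064:Fri✓ 2068:Wed 2072:Mon 2076:Sat 2080:Thu 2084:Tue 2088:Sun 2092:Fri✓ 2096:Wed 2104:Fri✓ 2108:Wed 2112:Mon 2116:Sat 2120:Thu 2124:Tue 2128:Sun 2132:Fri✓ 2136:Wed
Friday: 2036, 2064, 2092, 2104, 2132 → 5.

5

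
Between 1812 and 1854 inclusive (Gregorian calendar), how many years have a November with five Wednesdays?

November has 30 days; it has five Wednesdays when Wednesday falls among the first (month-length − 28) days — i.e. when November 1 is one of Wednesday/Tuesday.
November 1 by year: 1812:Sun 1813:Mon 1814:Tue✓ 1815:Wed✓ 1816:Fri 1817:Sat 1818:Sun 1819:Mon 1820:Wed✓ 1821:Thu 1822:Fri 1823:Sat 1824:Mon 1825:Tue✓ 1826:Wed✓ …(13 more)… 1840:Sun 1841:Mon 1842:Tue✓ 1843:Wed✓ 1844:Fri 1845:Sat 1846:Sun 1847:Mon 1848:Wed✓ 1849:Thu 1850:Fri 1851:Sat 1852:Mon 1853:Tue✓ 1854:Wed✓
Years with five Wednesdays: 1814, 1815, 1820, 1825, 1826, 1831, 1836, 1837, 1842, 1843, 1848, 1853, 1854 → 13.

13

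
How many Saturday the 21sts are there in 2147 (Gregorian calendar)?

Check the 21st of each month of 2147: Jan 21: Sat, Feb 21: Tue, Mar 21: Tue, Apr 21: Fri, May 21: Sun, Jun 21: Wed, Jul 21: Fri, Aug 21: Mon, Sep 21: Thu, Oct 21: Sat, Nov 21: Tue, Dec 21: Thu.
Saturday occurs in January, October — 2 months.

2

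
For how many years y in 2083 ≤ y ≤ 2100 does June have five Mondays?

5

June has 30 days; it has five Mondays when Monday falls among the first (month-length − 28) days — i.e. when June 1 is one of Monday/Sunday.
June 1 by year: 2083:Tue 2084:Thu 2085:Fri 2086:Sat 2087:Sun✓ 2088:Tue 2089:Wed 2090:Thu 2091:Fri 2092:Sun✓ 2093:Mon✓ 2094:Tue 2095:Wed 2096:Fri 2097:Sat 2098:Sun✓ 2099:Mon✓ 2100:Tue
Years with five Mondays: 2087, 2092, 2093, 2098, 2099 → 5.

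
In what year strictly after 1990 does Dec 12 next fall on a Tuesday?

From one year to the next, a fixed date's weekday advances by 1, or by 2 when a Feb 29 lies between the two dates.
1990: December 12 is Wednesday.
1991: Thursday (+1)
1992: Saturday (+2)
1993: Sunday (+1)
1994: Monday (+1)
1995: Tuesday (+1)
Dec 12 falls on a Tuesday in 1995.

1995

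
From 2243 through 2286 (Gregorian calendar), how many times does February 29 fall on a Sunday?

Leap years in 2243–2286: 11 of them.
Feb 29 weekday advances by 5 (mod 7) from one leap year to the next four years later (or differs when a century non-leap intervenes).
Leap-day weekdays: 2244:Thu 2248:Tue 2252:Sun✓ 2256:Fri 2260:Wed 2264:Mon 2268:Sat 2272:Thu 2276:Tue 2280:Sun✓ 2284:Fri
Sunday: 2252, 2280 → 2.

2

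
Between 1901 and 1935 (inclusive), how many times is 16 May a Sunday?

Track 16 May's weekday year by year (advancing +1, or +2 across a Feb 29):
  1901: Thu  1902: Fri (+1)  1903: Sat (+1)  1904: Mon (+2)  1905: Tue (+1)
  1906: Wed (+1)  1907: Thu (+1)  1908: Sat (+2)  1909: Sun (+1) ✓  1910: Mon (+1)
  1911: Tue (+1)  1912: Thu (+2)  1913: Fri (+1)  1914: Sat (+1)  … (7 more years) …
  1922: Tue (+1)  1923: Wed (+1)  1924: Fri (+2)  1925: Sat (+1)  1926: Sun (+1) ✓
  1927: Mon (+1)  1928: Wed (+2)  1929: Thu (+1)  1930: Fri (+1)  1931: Sat (+1)
  1932: Mon (+2)  1933: Tue (+1)  1934: Wed (+1)  1935: Thu (+1)
Sunday years: 1909, 1915, 1920, 1926 — 4 in total.

4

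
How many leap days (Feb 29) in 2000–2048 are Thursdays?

1

Leap years in 2000–2048: 13 of them.
Feb 29 weekday advances by 5 (mod 7) from one leap year to the next four years later (or differs when a century non-leap intervenes).
Leap-day weekdays: 2000:Tue 2004:Sun 2008:Fri 2012:Wed 2016:Mon 2020:Sat 2024:Thu✓ 2028:Tue 2032:Sun 2036:Fri 2040:Wed 2044:Mon 2048:Sat
Thursday: 2024 → 1.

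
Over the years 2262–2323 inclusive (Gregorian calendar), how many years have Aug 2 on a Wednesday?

Track Aug 2's weekday year by year (advancing +1, or +2 across a Feb 29):
  2262: Sat  2263: Sun (+1)  2264: Tue (+2)  2265: Wed (+1) ✓  2266: Thu (+1)
  2267: Fri (+1)  2268: Sun (+2)  2269: Mon (+1)  2270: Tue (+1)  2271: Wed (+1) ✓
  2272: Fri (+2)  2273: Sat (+1)  2274: Sun (+1)  2275: Mon (+1)  … (34 more years) …
  2310: Tue (+1)  2311: Wed (+1) ✓  2312: Fri (+2)  2313: Sat (+1)  2314: Sun (+1)
  2315: Mon (+1)  2316: Wed (+2) ✓  2317: Thu (+1)  2318: Fri (+1)  2319: Sat (+1)
  2320: Mon (+2)  2321: Tue (+1)  2322: Wed (+1) ✓  2323: Thu (+1)
Wednesday years: 2265, 2271, 2276, 2282, 2293, 2299, 2305, 2311, 2316, 2322 — 10 in total.

10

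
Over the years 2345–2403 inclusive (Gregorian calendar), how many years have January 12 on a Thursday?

8

Track January 12's weekday year by year (advancing +1, or +2 across a Feb 29):
  2345: Fri  2346: Sat (+1)  2347: Sun (+1)  2348: Mon (+1)  2349: Wed (+2)
  2350: Thu (+1) ✓  2351: Fri (+1)  2352: Sat (+1)  2353: Mon (+2)  2354: Tue (+1)
  2355: Wed (+1)  2356: Thu (+1) ✓  2357: Sat (+2)  2358: Sun (+1)  … (31 more years) …
  2390: Fri (+1)  2391: Sat (+1)  2392: Sun (+1)  2393: Tue (+2)  2394: Wed (+1)
  2395: Thu (+1) ✓  2396: Fri (+1)  2397: Sun (+2)  2398: Mon (+1)  2399: Tue (+1)
  2400: Wed (+1)  2401: Fri (+2)  2402: Sat (+1)  2403: Sun (+1)
Thursday years: 2350, 2356, 2361, 2367, 2378, 2384, 2389, 2395 — 8 in total.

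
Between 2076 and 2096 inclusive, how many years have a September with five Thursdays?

September has 30 days; it has five Thursdays when Thursday falls among the first (month-length − 28) days — i.e. when September 1 is one of Thursday/Wednesday.
September 1 by year: 2076:Tue 2077:Wed✓ 2078:Thu✓ 2079:Fri 2080:Sun 2081:Mon 2082:Tue 2083:Wed✓ 2084:Fri 2085:Sat 2086:Sun 2087:Mon 2088:Wed✓ 2089:Thu✓ 2090:Fri 2091:Sat 2092:Mon 2093:Tue 2094:Wed✓ 2095:Thu✓ 2096:Sat
Years with five Thursdays: 2077, 2078, 2083, 2088, 2089, 2094, 2095 → 7.

7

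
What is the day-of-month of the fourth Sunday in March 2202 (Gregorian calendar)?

March 1, 2202 is a Monday, so the first Sunday is the 7th.
The fourth Sunday is 7 + 21 = 28.

28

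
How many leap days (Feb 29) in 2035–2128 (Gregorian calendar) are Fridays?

Leap years in 2035–2128: 23 of them.
Feb 29 weekday advances by 5 (mod 7) from one leap year to the next four years later (or differs when a century non-leap intervenes).
Leap-day weekdays: 2036:Fri✓ 2040:Wed 2044:Mon 2048:Sat 2052:Thu 2056:Tue 2060:Sun 2064:Fri✓ 2068:Wed 2072:Mon 2076:Sat 2080:Thu 2084:Tue 2088:Sun 2092:Fri✓ 2096:Wed 2104:Fri✓ 2108:Wed 2112:Mon 2116:Sat 2120:Thu 2124:Tue 2128:Sun
Friday: 2036, 2064, 2092, 2104 → 4.

4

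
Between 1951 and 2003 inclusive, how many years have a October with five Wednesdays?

24

October has 31 days; it has five Wednesdays when Wednesday falls among the first (month-length − 28) days — i.e. when October 1 is one of Wednesday/Tuesday/Monday.
October 1 by year: 1951:Mon✓ 1952:Wed✓ 1953:Thu 1954:Fri 1955:Sat 1956:Mon✓ 1957:Tue✓ 1958:Wed✓ 1959:Thu 1960:Sat 1961:Sun 1962:Mon✓ 1963:Tue✓ 1964:Thu 1965:Fri …(23 more)… 1989:Sun 1990:Mon✓ 1991:Tue✓ 1992:Thu 1993:Fri 1994:Sat 1995:Sun 1996:Tue✓ 1997:Wed✓ 1998:Thu 1999:Fri 2000:Sun 2001:Mon✓ 2002:Tue✓ 2003:Wed✓
Years with five Wednesdays: 1951, 1952, 1956, 1957, 1958, 1962, 1963, 1968, 1969, 1973, 1974, 1975, 1979, 1980, 1984, 1985, 1986, 1990, 1991, 1996, 1997, 2001, 2002, 2003 → 24.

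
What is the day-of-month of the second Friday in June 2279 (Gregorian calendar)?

13

June 1, 2279 is a Sunday, so the first Friday is the 6th.
The second Friday is 6 + 7 = 13.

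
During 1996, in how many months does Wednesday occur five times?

4

A month of length L has five Wednesdays iff its first Wednesday is on day ≤ L−28 (so day 1–3 in a 31-day month, 1–2 in a 30-day month, day 1 in a leap February).
Checking each month of 1996: Jan starts Mon (31d) ✓; Feb starts Thu (29d); Mar starts Fri (31d); Apr starts Mon (30d); May starts Wed (31d) ✓; Jun starts Sat (30d); Jul starts Mon (31d) ✓; Aug starts Thu (31d); Sep starts Sun (30d); Oct starts Tue (31d) ✓; Nov starts Fri (30d); Dec starts Sun (31d).
Five-Wednesday months: January, May, July, October → 4.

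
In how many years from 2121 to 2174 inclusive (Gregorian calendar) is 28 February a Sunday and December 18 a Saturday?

Check each year's weekday for 28 February and December 18:
  2121: Fri/Thu  2122: Sat/Fri  2123: Sun/Sat ✓  2124: Mon/Mon  2125: Wed/Tue  2126: Thu/Wed  2127: Fri/Thu  2128: Sat/Sat  2129: Mon/Sun  2130: Tue/Mon  2131: Wed/Tue  2132: Thu/Thu  2133: Sat/Fri  2134: Sun/Sat ✓  …(26 more)…  2161: Sat/Fri  2162: Sun/Sat ✓  2163: Mon/Sun  2164: Tue/Tue  2165: Thu/Wed  2166: Fri/Thu  2167: Sat/Fri  2168: Sun/Sun  2169: Tue/Mon  2170: Wed/Tue  2171: Thu/Wed  2172: Fri/Fri  2173: Sun/Sat ✓  2174: Mon/Sun
Both conditions hold in: 2123, 2134, 2145, 2151, 2162, 2173 — 6.

6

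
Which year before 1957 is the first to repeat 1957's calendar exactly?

Two years share a calendar iff Jan 1 falls on the same weekday and both are leap or both are common. 1957: Jan 1 is Tuesday, common year.
1956: Jan 1 Sunday, leap
1955: Jan 1 Saturday, common
1954: Jan 1 Friday, common
1953: Jan 1 Thursday, common
1952: Jan 1 Tuesday, leap
1951: Jan 1 Monday, common
1950: Jan 1 Sunday, common
1949: Jan 1 Saturday, common
1948: Jan 1 Thursday, leap
1947: Jan 1 Wednesday, common
1946: Jan 1 Tuesday, common
1946 matches on both conditions.

1946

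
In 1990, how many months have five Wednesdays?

4

A month of length L has five Wednesdays iff its first Wednesday is on day ≤ L−28 (so day 1–3 in a 31-day month, 1–2 in a 30-day month, day 1 in a leap February).
Checking each month of 1990: Jan starts Mon (31d) ✓; Feb starts Thu (28d); Mar starts Thu (31d); Apr starts Sun (30d); May starts Tue (31d) ✓; Jun starts Fri (30d); Jul starts Sun (31d); Aug starts Wed (31d) ✓; Sep starts Sat (30d); Oct starts Mon (31d) ✓; Nov starts Thu (30d); Dec starts Sat (31d).
Five-Wednesday months: January, May, August, October → 4.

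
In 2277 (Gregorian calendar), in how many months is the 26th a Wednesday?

Check the 26th of each month of 2277: Jan 26: Fri, Feb 26: Mon, Mar 26: Mon, Apr 26: Thu, May 26: Sat, Jun 26: Tue, Jul 26: Thu, Aug 26: Sun, Sep 26: Wed, Oct 26: Fri, Nov 26: Mon, Dec 26: Wed.
Wednesday occurs in September, December — 2 months.

2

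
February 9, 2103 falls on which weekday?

January 1, 2103 is a Monday.
February 9 is day 40 of the year, i.e. 39 days after Jan 1.
39 mod 7 = 4, so advance 4 weekdays from Monday: Friday.

Friday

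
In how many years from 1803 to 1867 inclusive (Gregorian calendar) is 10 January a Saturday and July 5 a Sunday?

7

Check each year's weekday for 10 January and July 5:
  1803: Mon/Tue  1804: Tue/Thu  1805: Thu/Fri  1806: Fri/Sat  1807: Sat/Sun ✓  1808: Sun/Tue  1809: Tue/Wed  1810: Wed/Thu  1811: Thu/Fri  1812: Fri/Sun  1813: Sun/Mon  1814: Mon/Tue  1815: Tue/Wed  1816: Wed/Fri  …(37 more)…  1854: Tue/Wed  1855: Wed/Thu  1856: Thu/Sat  1857: Sat/Sun ✓  1858: Sun/Mon  1859: Mon/Tue  1860: Tue/Thu  1861: Thu/Fri  1862: Fri/Sat  1863: Sat/Sun ✓  1864: Sun/Tue  1865: Tue/Wed  1866: Wed/Thu  1867: Thu/Fri
Both conditions hold in: 1807, 1818, 1829, 1835, 1846, 1857, 1863 — 7.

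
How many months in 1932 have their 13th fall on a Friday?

Check the 13th of each month of 1932: Jan 13: Wed, Feb 13: Sat, Mar 13: Sun, Apr 13: Wed, May 13: Fri, Jun 13: Mon, Jul 13: Wed, Aug 13: Sat, Sep 13: Tue, Oct 13: Thu, Nov 13: Sun, Dec 13: Tue.
Friday occurs in May — 1 month.

1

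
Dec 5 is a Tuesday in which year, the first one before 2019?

From one year to the next, a fixed date's weekday advances by 1, or by 2 when a Feb 29 lies between the two dates.
2019: December 5 is Thursday.
2018: Wednesday (−1)
2017: Tuesday (−1)
Dec 5 falls on a Tuesday in 2017.

2017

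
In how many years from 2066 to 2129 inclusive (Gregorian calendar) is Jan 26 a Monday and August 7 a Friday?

7

Check each year's weekday for Jan 26 and August 7:
  2066: Tue/Sat  2067: Wed/Sun  2068: Thu/Tue  2069: Sat/Wed  2070: Sun/Thu  2071: Mon/Fri ✓  2072: Tue/Sun  2073: Thu/Mon  2074: Fri/Tue  2075: Sat/Wed  2076: Sun/Fri  2077: Tue/Sat  2078: Wed/Sun  2079: Thu/Mon  …(36 more)…  2116: Sun/Fri  2117: Tue/Sat  2118: Wed/Sun  2119: Thu/Mon  2120: Fri/Wed  2121: Sun/Thu  2122: Mon/Fri ✓  2123: Tue/Sat  2124: Wed/Mon  2125: Fri/Tue  2126: Sat/Wed  2127: Sun/Thu  2128: Mon/Sat  2129: Wed/Sun
Both conditions hold in: 2071, 2082, 2093, 2099, 2105, 2111, 2122 — 7.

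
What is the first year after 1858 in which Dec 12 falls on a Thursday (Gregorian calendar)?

1861

From one year to the next, a fixed date's weekday advances by 1, or by 2 when a Feb 29 lies between the two dates.
1858: December 12 is Sunday.
1859: Monday (+1)
1860: Wednesday (+2)
1861: Thursday (+1)
Dec 12 falls on a Thursday in 1861.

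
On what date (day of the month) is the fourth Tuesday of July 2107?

July 1, 2107 is a Friday, so the first Tuesday is the 5th.
The fourth Tuesday is 5 + 21 = 26.

26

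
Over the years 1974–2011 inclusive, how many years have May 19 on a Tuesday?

5

Track May 19's weekday year by year (advancing +1, or +2 across a Feb 29):
  1974: Sun  1975: Mon (+1)  1976: Wed (+2)  1977: Thu (+1)  1978: Fri (+1)
  1979: Sat (+1)  1980: Mon (+2)  1981: Tue (+1) ✓  1982: Wed (+1)  1983: Thu (+1)
  1984: Sat (+2)  1985: Sun (+1)  1986: Mon (+1)  1987: Tue (+1) ✓  … (10 more years) …
  1998: Tue (+1) ✓  1999: Wed (+1)  2000: Fri (+2)  2001: Sat (+1)  2002: Sun (+1)
  2003: Mon (+1)  2004: Wed (+2)  2005: Thu (+1)  2006: Fri (+1)  2007: Sat (+1)
  2008: Mon (+2)  2009: Tue (+1) ✓  2010: Wed (+1)  2011: Thu (+1)
Tuesday years: 1981, 1987, 1992, 1998, 2009 — 5 in total.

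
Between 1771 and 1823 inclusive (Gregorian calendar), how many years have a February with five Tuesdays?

February has 28 days (29 in leap years); it has five Tuesdays when Tuesday falls among the first (month-length − 28) days — i.e. when February 1 is Tuesday in a leap year (never in a common year).
February 1 by year: 1771:Fri 1772:Sat 1773:Mon 1774:Tue 1775:Wed 1776:Thu 1777:Sat 1778:Sun 1779:Mon 1780:Tue✓ 1781:Thu 1782:Fri 1783:Sat 1784:Sun 1785:Tue …(23 more)… 1809:Wed 1810:Thu 1811:Fri 1812:Sat 1813:Mon 1814:Tue 1815:Wed 1816:Thu 1817:Sat 1818:Sun 1819:Mon 1820:Tue✓ 1821:Thu 1822:Fri 1823:Sat
Years with five Tuesdays: 1780, 1820 → 2.

2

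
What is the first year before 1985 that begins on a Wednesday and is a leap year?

Jan 1 advances by 2 weekdays after a leap year and by 1 after a common year.
1985: Jan 1 is Tuesday.
1984: Sunday (leap)
1983: Saturday
1982: Friday
1981: Thursday
1980: Tuesday (leap)
1979: Monday
1978: Sunday
1977: Saturday
1976: Thursday (leap)
1975: Wednesday
1974: Tuesday
1973: Monday
1972: Saturday (leap)
1971: Friday
1970: Thursday
1969: Wednesday
1968: Monday (leap)
1967: Sunday
1966: Saturday
1965: Friday
1964: Wednesday (leap)
1964 begins on a Wednesday and is a leap year.

1964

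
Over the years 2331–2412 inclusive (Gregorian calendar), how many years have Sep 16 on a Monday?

11

Track Sep 16's weekday year by year (advancing +1, or +2 across a Feb 29):
  2331: Wed  2332: Fri (+2)  2333: Sat (+1)  2334: Sun (+1)  2335: Mon (+1) ✓
  2336: Wed (+2)  2337: Thu (+1)  2338: Fri (+1)  2339: Sat (+1)  2340: Mon (+2) ✓
  2341: Tue (+1)  2342: Wed (+1)  2343: Thu (+1)  2344: Sat (+2)  … (54 more years) …
  2399: Thu (+1)  2400: Sat (+2)  2401: Sun (+1)  2402: Mon (+1) ✓  2403: Tue (+1)
  2404: Thu (+2)  2405: Fri (+1)  2406: Sat (+1)  2407: Sun (+1)  2408: Tue (+2)
  2409: Wed (+1)  2410: Thu (+1)  2411: Fri (+1)  2412: Sun (+2)
Monday years: 2335, 2340, 2346, 2357, 2363, 2368, 2374, 2385, 2391, 2396, 2402 — 11 in total.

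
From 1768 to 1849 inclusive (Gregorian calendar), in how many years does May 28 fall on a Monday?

12

Track May 28's weekday year by year (advancing +1, or +2 across a Feb 29):
  1768: Sat  1769: Sun (+1)  1770: Mon (+1) ✓  1771: Tue (+1)  1772: Thu (+2)
  1773: Fri (+1)  1774: Sat (+1)  1775: Sun (+1)  1776: Tue (+2)  1777: Wed (+1)
  1778: Thu (+1)  1779: Fri (+1)  1780: Sun (+2)  1781: Mon (+1) ✓  … (54 more years) …
  1836: Sat (+2)  1837: Sun (+1)  1838: Mon (+1) ✓  1839: Tue (+1)  1840: Thu (+2)
  1841: Fri (+1)  1842: Sat (+1)  1843: Sun (+1)  1844: Tue (+2)  1845: Wed (+1)
  1846: Thu (+1)  1847: Fri (+1)  1848: Sun (+2)  1849: Mon (+1) ✓
Monday years: 1770, 1781, 1787, 1792, 1798, 1804, 1810, 1821, 1827, 1832, 1838, 1849 — 12 in total.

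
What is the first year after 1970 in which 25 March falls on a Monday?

From one year to the next, a fixed date's weekday advances by 1, or by 2 when a Feb 29 lies between the two dates.
1970: March 25 is Wednesday.
1971: Thursday (+1)
1972: Saturday (+2)
1973: Sunday (+1)
1974: Monday (+1)
25 March falls on a Monday in 1974.

1974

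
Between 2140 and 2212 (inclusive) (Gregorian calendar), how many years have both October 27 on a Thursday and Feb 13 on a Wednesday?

Check each year's weekday for October 27 and Feb 13:
  2140: Thu/Sat  2141: Fri/Mon  2142: Sat/Tue  2143: Sun/Wed  2144: Tue/Thu  2145: Wed/Sat  2146: Thu/Sun  2147: Fri/Mon  2148: Sun/Tue  2149: Mon/Thu  2150: Tue/Fri  2151: Wed/Sat  2152: Fri/Sun  2153: Sat/Tue  …(45 more)…  2199: Sun/Wed  2200: Mon/Thu  2201: Tue/Fri  2202: Wed/Sat  2203: Thu/Sun  2204: Sat/Mon  2205: Sun/Wed  2206: Mon/Thu  2207: Tue/Fri  2208: Thu/Sat  2209: Fri/Mon  2210: Sat/Tue  2211: Sun/Wed  2212: Tue/Thu
Both conditions hold in: no year — 0.

0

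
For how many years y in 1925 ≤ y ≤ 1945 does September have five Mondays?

5

September has 30 days; it has five Mondays when Monday falls among the first (month-length − 28) days — i.e. when September 1 is one of Monday/Sunday.
September 1 by year: 1925:Tue 1926:Wed 1927:Thu 1928:Sat 1929:Sun✓ 1930:Mon✓ 1931:Tue 1932:Thu 1933:Fri 1934:Sat 1935:Sun✓ 1936:Tue 1937:Wed 1938:Thu 1939:Fri 1940:Sun✓ 1941:Mon✓ 1942:Tue 1943:Wed 1944:Fri 1945:Sat
Years with five Mondays: 1929, 1930, 1935, 1940, 1941 → 5.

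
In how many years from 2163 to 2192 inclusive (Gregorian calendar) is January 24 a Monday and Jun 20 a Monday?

Check each year's weekday for January 24 and Jun 20:
  2163: Mon/Mon ✓  2164: Tue/Wed  2165: Thu/Thu  2166: Fri/Fri  2167: Sat/Sat  2168: Sun/Mon  2169: Tue/Tue  2170: Wed/Wed  2171: Thu/Thu  2172: Fri/Sat  2173: Sun/Sun  2174: Mon/Mon ✓  2175: Tue/Tue  2176: Wed/Thu  2177: Fri/Fri  2178: Sat/Sat  2179: Sun/Sun  2180: Mon/Tue  2181: Wed/Wed  2182: Thu/Thu  2183: Fri/Fri  2184: Sat/Sun  2185: Mon/Mon ✓  2186: Tue/Tue  2187: Wed/Wed  2188: Thu/Fri  2189: Sat/Sat  2190: Sun/Sun  2191: Mon/Mon ✓  2192: Tue/Wed
Both conditions hold in: 2163, 2174, 2185, 2191 — 4.

4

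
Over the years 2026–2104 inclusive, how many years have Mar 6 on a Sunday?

11

Track Mar 6's weekday year by year (advancing +1, or +2 across a Feb 29):
  2026: Fri  2027: Sat (+1)  2028: Mon (+2)  2029: Tue (+1)  2030: Wed (+1)
  2031: Thu (+1)  2032: Sat (+2)  2033: Sun (+1) ✓  2034: Mon (+1)  2035: Tue (+1)
  2036: Thu (+2)  2037: Fri (+1)  2038: Sat (+1)  2039: Sun (+1) ✓  … (51 more years) …
  2091: Tue (+1)  2092: Thu (+2)  2093: Fri (+1)  2094: Sat (+1)  2095: Sun (+1) ✓
  2096: Tue (+2)  2097: Wed (+1)  2098: Thu (+1)  2099: Fri (+1)  2100: Sat (+1)
  2101: Sun (+1) ✓  2102: Mon (+1)  2103: Tue (+1)  2104: Thu (+2)
Sunday years: 2033, 2039, 2044, 2050, 2061, 2067, 2072, 2078, 2089, 2095, 2101 — 11 in total.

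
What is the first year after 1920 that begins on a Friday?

Jan 1 advances by 2 weekdays after a leap year and by 1 after a common year.
1920: Jan 1 is Thursday (leap).
1921: Saturday
1922: Sunday
1923: Monday
1924: Tuesday (leap)
1925: Thursday
1926: Friday
1926 begins on a Friday

1926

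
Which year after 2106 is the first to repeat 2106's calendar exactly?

2117

Two years share a calendar iff Jan 1 falls on the same weekday and both are leap or both are common. 2106: Jan 1 is Friday, common year.
2107: Jan 1 Saturday, common
2108: Jan 1 Sunday, leap
2109: Jan 1 Tuesday, common
2110: Jan 1 Wednesday, common
2111: Jan 1 Thursday, common
2112: Jan 1 Friday, leap
2113: Jan 1 Sunday, common
2114: Jan 1 Monday, common
2115: Jan 1 Tuesday, common
2116: Jan 1 Wednesday, leap
2117: Jan 1 Friday, common
2117 matches on both conditions.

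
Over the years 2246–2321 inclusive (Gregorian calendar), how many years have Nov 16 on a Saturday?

Track Nov 16's weekday year by year (advancing +1, or +2 across a Feb 29):
  2246: Mon  2247: Tue (+1)  2248: Thu (+2)  2249: Fri (+1)  2250: Sat (+1) ✓
  2251: Sun (+1)  2252: Tue (+2)  2253: Wed (+1)  2254: Thu (+1)  2255: Fri (+1)
  2256: Sun (+2)  2257: Mon (+1)  2258: Tue (+1)  2259: Wed (+1)  … (48 more years) …
  2308: Mon (+2)  2309: Tue (+1)  2310: Wed (+1)  2311: Thu (+1)  2312: Sat (+2) ✓
  2313: Sun (+1)  2314: Mon (+1)  2315: Tue (+1)  2316: Thu (+2)  2317: Fri (+1)
  2318: Sat (+1) ✓  2319: Sun (+1)  2320: Tue (+2)  2321: Wed (+1)
Saturday years: 2250, 2261, 2267, 2272, 2278, 2289, 2295, 2301, 2307, 2312, 2318 — 11 in total.

11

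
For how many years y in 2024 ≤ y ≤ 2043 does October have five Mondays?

October has 31 days; it has five Mondays when Monday falls among the first (month-length − 28) days — i.e. when October 1 is one of Monday/Sunday/Saturday.
October 1 by year: 2024:Tue 2025:Wed 2026:Thu 2027:Fri 2028:Sun✓ 2029:Mon✓ 2030:Tue 2031:Wed 2032:Fri 2033:Sat✓ 2034:Sun✓ 2035:Mon✓ 2036:Wed 2037:Thu 2038:Fri 2039:Sat✓ 2040:Mon✓ 2041:Tue 2042:Wed 2043:Thu
Years with five Mondays: 2028, 2029, 2033, 2034, 2035, 2039, 2040 → 7.

7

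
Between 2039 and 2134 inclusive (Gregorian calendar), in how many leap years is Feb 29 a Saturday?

Leap years in 2039–2134: 23 of them.
Feb 29 weekday advances by 5 (mod 7) from one leap year to the next four years later (or differs when a century non-leap intervenes).
Leap-day weekdays: 2040:Wed 2044:Mon 2048:Sat✓ 2052:Thu 2056:Tue 2060:Sun 2064:Fri 2068:Wed 2072:Mon 2076:Sat✓ 2080:Thu 2084:Tue 2088:Sun 2092:Fri 2096:Wed 2104:Fri 2108:Wed 2112:Mon 2116:Sat✓ 2120:Thu 2124:Tue 2128:Sun 2132:Fri
Saturday: 2048, 2076, 2116 → 3.

3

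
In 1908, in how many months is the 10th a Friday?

Check the 10th of each month of 1908: Jan 10: Fri, Feb 10: Mon, Mar 10: Tue, Apr 10: Fri, May 10: Sun, Jun 10: Wed, Jul 10: Fri, Aug 10: Mon, Sep 10: Thu, Oct 10: Sat, Nov 10: Tue, Dec 10: Thu.
Friday occurs in January, April, July — 3 months.

3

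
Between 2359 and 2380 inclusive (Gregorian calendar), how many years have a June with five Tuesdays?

June has 30 days; it has five Tuesdays when Tuesday falls among the first (month-length − 28) days — i.e. when June 1 is one of Tuesday/Monday.
June 1 by year: 2359:Mon✓ 2360:Wed 2361:Thu 2362:Fri 2363:Sat 2364:Mon✓ 2365:Tue✓ 2366:Wed 2367:Thu 2368:Sat 2369:Sun 2370:Mon✓ 2371:Tue✓ 2372:Thu 2373:Fri 2374:Sat 2375:Sun 2376:Tue✓ 2377:Wed 2378:Thu 2379:Fri 2380:Sun
Years with five Tuesdays: 2359, 2364, 2365, 2370, 2371, 2376 → 6.

6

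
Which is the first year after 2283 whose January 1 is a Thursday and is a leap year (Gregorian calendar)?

2320

Jan 1 advances by 2 weekdays after a leap year and by 1 after a common year.
2283: Jan 1 is Monday.
2284: Tuesday (leap)
2285: Thursday
2286: Friday
2287: Saturday
2288: Sunday (leap)
2289: Tuesday
2290: Wednesday
2291: Thursday
2292: Friday (leap)
2293: Sunday
2294: Monday
2295: Tuesday
2296: Wednesday (leap)
2297: Friday
2298: Saturday
2299: Sunday
2300: Monday
2301: Tuesday
2302: Wednesday
2303: Thursday
2304: Friday (leap)
2305: Sunday
2306: Monday
2307: Tuesday
2308: Wednesday (leap)
2309: Friday
2310: Saturday
2311: Sunday
2312: Monday (leap)
2313: Wednesday
2314: Thursday
2315: Friday
2316: Saturday (leap)
2317: Monday
2318: Tuesday
2319: Wednesday
2320: Thursday (leap)
2320 begins on a Thursday and is a leap year.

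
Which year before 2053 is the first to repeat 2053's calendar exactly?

2042

Two years share a calendar iff Jan 1 falls on the same weekday and both are leap or both are common. 2053: Jan 1 is Wednesday, common year.
2052: Jan 1 Monday, leap
2051: Jan 1 Sunday, common
2050: Jan 1 Saturday, common
2049: Jan 1 Friday, common
2048: Jan 1 Wednesday, leap
2047: Jan 1 Tuesday, common
2046: Jan 1 Monday, common
2045: Jan 1 Sunday, common
2044: Jan 1 Friday, leap
2043: Jan 1 Thursday, common
2042: Jan 1 Wednesday, common
2042 matches on both conditions.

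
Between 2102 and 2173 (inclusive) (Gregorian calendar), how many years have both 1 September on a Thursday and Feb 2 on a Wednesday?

7

Check each year's weekday for 1 September and Feb 2:
  2102: Fri/Thu  2103: Sat/Fri  2104: Mon/Sat  2105: Tue/Mon  2106: Wed/Tue  2107: Thu/Wed ✓  2108: Sat/Thu  2109: Sun/Sat  2110: Mon/Sun  2111: Tue/Mon  2112: Thu/Tue  2113: Fri/Thu  2114: Sat/Fri  2115: Sun/Sat  …(44 more)…  2160: Mon/Sat  2161: Tue/Mon  2162: Wed/Tue  2163: Thu/Wed ✓  2164: Sat/Thu  2165: Sun/Sat  2166: Mon/Sun  2167: Tue/Mon  2168: Thu/Tue  2169: Fri/Thu  2170: Sat/Fri  2171: Sun/Sat  2172: Tue/Sun  2173: Wed/Tue
Both conditions hold in: 2107, 2118, 2129, 2135, 2146, 2157, 2163 — 7.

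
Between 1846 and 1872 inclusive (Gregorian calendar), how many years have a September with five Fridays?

8

September has 30 days; it has five Fridays when Friday falls among the first (month-length − 28) days — i.e. when September 1 is one of Friday/Thursday.
September 1 by year: 1846:Tue 1847:Wed 1848:Fri✓ 1849:Sat 1850:Sun 1851:Mon 1852:Wed 1853:Thu✓ 1854:Fri✓ 1855:Sat 1856:Mon 1857:Tue 1858:Wed 1859:Thu✓ 1860:Sat 1861:Sun 1862:Mon 1863:Tue 1864:Thu✓ 1865:Fri✓ 1866:Sat 1867:Sun 1868:Tue 1869:Wed 1870:Thu✓ 1871:Fri✓ 1872:Sun
Years with five Fridays: 1848, 1853, 1854, 1859, 1864, 1865, 1870, 1871 → 8.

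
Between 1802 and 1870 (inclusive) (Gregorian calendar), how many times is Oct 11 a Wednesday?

Track Oct 11's weekday year by year (advancing +1, or +2 across a Feb 29):
  1802: Mon  1803: Tue (+1)  1804: Thu (+2)  1805: Fri (+1)  1806: Sat (+1)
  1807: Sun (+1)  1808: Tue (+2)  1809: Wed (+1) ✓  1810: Thu (+1)  1811: Fri (+1)
  1812: Sun (+2)  1813: Mon (+1)  1814: Tue (+1)  1815: Wed (+1) ✓  … (41 more years) …
  1857: Sun (+1)  1858: Mon (+1)  1859: Tue (+1)  1860: Thu (+2)  1861: Fri (+1)
  1862: Sat (+1)  1863: Sun (+1)  1864: Tue (+2)  1865: Wed (+1) ✓  1866: Thu (+1)
  1867: Fri (+1)  1868: Sun (+2)  1869: Mon (+1)  1870: Tue (+1)
Wednesday years: 1809, 1815, 1820, 1826, 1837, 1843, 1848, 1854, 1865 — 9 in total.

9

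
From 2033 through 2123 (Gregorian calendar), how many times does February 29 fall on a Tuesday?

Leap years in 2033–2123: 21 of them.
Feb 29 weekday advances by 5 (mod 7) from one leap year to the next four years later (or differs when a century non-leap intervenes).
Leap-day weekdays: 2036:Fri 2040:Wed 2044:Mon 2048:Sat 2052:Thu 2056:Tue✓ 2060:Sun 2064:Fri 2068:Wed 2072:Mon 2076:Sat 2080:Thu 2084:Tue✓ 2088:Sun 2092:Fri 2096:Wed 2104:Fri 2108:Wed 2112:Mon 2116:Sat 2120:Thu
Tuesday: 2056, 2084 → 2.

2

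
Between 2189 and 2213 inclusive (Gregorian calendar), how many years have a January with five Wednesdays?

January has 31 days; it has five Wednesdays when Wednesday falls among the first (month-length − 28) days — i.e. when January 1 is one of Wednesday/Tuesday/Monday.
January 1 by year: 2189:Thu 2190:Fri 2191:Sat 2192:Sun 2193:Tue✓ 2194:Wed✓ 2195:Thu 2196:Fri 2197:Sun 2198:Mon✓ 2199:Tue✓ 2200:Wed✓ 2201:Thu 2202:Fri 2203:Sat 2204:Sun 2205:Tue✓ 2206:Wed✓ 2207:Thu 2208:Fri 2209:Sun 2210:Mon✓ 2211:Tue✓ 2212:Wed✓ 2213:Fri
Years with five Wednesdays: 2193, 2194, 2198, 2199, 2200, 2205, 2206, 2210, 2211, 2212 → 10.

10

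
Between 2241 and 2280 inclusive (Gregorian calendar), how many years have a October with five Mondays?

October has 31 days; it has five Mondays when Monday falls among the first (month-length − 28) days — i.e. when October 1 is one of Monday/Sunday/Saturday.
October 1 by year: 2241:Fri 2242:Sat✓ 2243:Sun✓ 2244:Tue 2245:Wed 2246:Thu 2247:Fri 2248:Sun✓ 2249:Mon✓ 2250:Tue 2251:Wed 2252:Fri 2253:Sat✓ 2254:Sun✓ 2255:Mon✓ …(10 more)… 2266:Mon✓ 2267:Tue 2268:Thu 2269:Fri 2270:Sat✓ 2271:Sun✓ 2272:Tue 2273:Wed 2274:Thu 2275:Fri 2276:Sun✓ 2277:Mon✓ 2278:Tue 2279:Wed 2280:Fri
Years with five Mondays: 2242, 2243, 2248, 2249, 2253, 2254, 2255, 2259, 2260, 2264, 2265, 2266, 2270, 2271, 2276, 2277 → 16.

16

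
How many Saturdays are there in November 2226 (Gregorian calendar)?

November 2226 has 30 days and begins on Wednesday.
The first Saturday is November 4.
Saturdays fall on 4, 11, 18, 25 — that's 4.

4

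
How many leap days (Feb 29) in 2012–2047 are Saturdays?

Leap years in 2012–2047: 9 of them.
Feb 29 weekday advances by 5 (mod 7) from one leap year to the next four years later (or differs when a century non-leap intervenes).
Leap-day weekdays: 2012:Wed 2016:Mon 2020:Sat✓ 2024:Thu 2028:Tue 2032:Sun 2036:Fri 2040:Wed 2044:Mon
Saturday: 2020 → 1.

1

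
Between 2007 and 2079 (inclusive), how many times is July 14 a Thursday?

Track July 14's weekday year by year (advancing +1, or +2 across a Feb 29):
  2007: Sat  2008: Mon (+2)  2009: Tue (+1)  2010: Wed (+1)  2011: Thu (+1) ✓
  2012: Sat (+2)  2013: Sun (+1)  2014: Mon (+1)  2015: Tue (+1)  2016: Thu (+2) ✓
  2017: Fri (+1)  2018: Sat (+1)  2019: Sun (+1)  2020: Tue (+2)  … (45 more years) …
  2066: Wed (+1)  2067: Thu (+1) ✓  2068: Sat (+2)  2069: Sun (+1)  2070: Mon (+1)
  2071: Tue (+1)  2072: Thu (+2) ✓  2073: Fri (+1)  2074: Sat (+1)  2075: Sun (+1)
  2076: Tue (+2)  2077: Wed (+1)  2078: Thu (+1) ✓  2079: Fri (+1)
Thursday years: 2011, 2016, 2022, 2033, 2039, 2044, 2050, 2061, 2067, 2072, 2078 — 11 in total.

11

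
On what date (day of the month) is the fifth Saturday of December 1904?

31

December 1, 1904 is a Thursday, so the first Saturday is the 3rd.
The fifth Saturday is 3 + 28 = 31.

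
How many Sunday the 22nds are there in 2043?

Check the 22nd of each month of 2043: Jan 22: Thu, Feb 22: Sun, Mar 22: Sun, Apr 22: Wed, May 22: Fri, Jun 22: Mon, Jul 22: Wed, Aug 22: Sat, Sep 22: Tue, Oct 22: Thu, Nov 22: Sun, Dec 22: Tue.
Sunday occurs in February, March, November — 3 months.

3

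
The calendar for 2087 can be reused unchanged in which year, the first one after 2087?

Two years share a calendar iff Jan 1 falls on the same weekday and both are leap or both are common. 2087: Jan 1 is Wednesday, common year.
2088: Jan 1 Thursday, leap
2089: Jan 1 Saturday, common
2090: Jan 1 Sunday, common
2091: Jan 1 Monday, common
2092: Jan 1 Tuesday, leap
2093: Jan 1 Thursday, common
2094: Jan 1 Friday, common
2095: Jan 1 Saturday, common
2096: Jan 1 Sunday, leap
2097: Jan 1 Tuesday, common
2098: Jan 1 Wednesday, common
2098 matches on both conditions.

2098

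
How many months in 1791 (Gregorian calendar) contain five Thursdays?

4

A month of length L has five Thursdays iff its first Thursday is on day ≤ L−28 (so day 1–3 in a 31-day month, 1–2 in a 30-day month, day 1 in a leap February).
Checking each month of 1791: Jan starts Sat (31d); Feb starts Tue (28d); Mar starts Tue (31d) ✓; Apr starts Fri (30d); May starts Sun (31d); Jun starts Wed (30d) ✓; Jul starts Fri (31d); Aug starts Mon (31d); Sep starts Thu (30d) ✓; Oct starts Sat (31d); Nov starts Tue (30d); Dec starts Thu (31d) ✓.
Five-Thursday months: March, June, September, December → 4.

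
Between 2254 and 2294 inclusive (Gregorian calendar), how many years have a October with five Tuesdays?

18

October has 31 days; it has five Tuesdays when Tuesday falls among the first (month-length − 28) days — i.e. when October 1 is one of Tuesday/Monday/Sunday.
October 1 by year: 2254:Sun✓ 2255:Mon✓ 2256:Wed 2257:Thu 2258:Fri 2259:Sat 2260:Mon✓ 2261:Tue✓ 2262:Wed 2263:Thu 2264:Sat 2265:Sun✓ 2266:Mon✓ 2267:Tue✓ 2268:Thu …(11 more)… 2280:Fri 2281:Sat 2282:Sun✓ 2283:Mon✓ 2284:Wed 2285:Thu 2286:Fri 2287:Sat 2288:Mon✓ 2289:Tue✓ 2290:Wed 2291:Thu 2292:Sat 2293:Sun✓ 2294:Mon✓
Years with five Tuesdays: 2254, 2255, 2260, 2261, 2265, 2266, 2267, 2271, 2272, 2276, 2277, 2278, 2282, 2283, 2288, 2289, 2293, 2294 → 18.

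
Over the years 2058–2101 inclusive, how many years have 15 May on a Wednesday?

Track 15 May's weekday year by year (advancing +1, or +2 across a Feb 29):
  2058: Wed ✓  2059: Thu (+1)  2060: Sat (+2)  2061: Sun (+1)  2062: Mon (+1)
  2063: Tue (+1)  2064: Thu (+2)  2065: Fri (+1)  2066: Sat (+1)  2067: Sun (+1)
  2068: Tue (+2)  2069: Wed (+1) ✓  2070: Thu (+1)  2071: Fri (+1)  … (16 more years) …
  2088: Sat (+2)  2089: Sun (+1)  2090: Mon (+1)  2091: Tue (+1)  2092: Thu (+2)
  2093: Fri (+1)  2094: Sat (+1)  2095: Sun (+1)  2096: Tue (+2)  2097: Wed (+1) ✓
  2098: Thu (+1)  2099: Fri (+1)  2100: Sat (+1)  2101: Sun (+1)
Wednesday years: 2058, 2069, 2075, 2080, 2086, 2097 — 6 in total.

6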